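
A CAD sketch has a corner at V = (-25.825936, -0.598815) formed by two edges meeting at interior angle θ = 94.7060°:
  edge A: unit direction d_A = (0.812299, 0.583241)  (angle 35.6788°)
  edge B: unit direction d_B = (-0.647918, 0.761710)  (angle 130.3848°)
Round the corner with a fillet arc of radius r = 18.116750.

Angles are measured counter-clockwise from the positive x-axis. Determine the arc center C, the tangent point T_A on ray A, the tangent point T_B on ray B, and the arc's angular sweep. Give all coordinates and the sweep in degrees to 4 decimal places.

center=(-22.8378,23.8497) T_A=(-12.2714,9.1335) T_B=(-36.6375,12.1116) sweep=85.2940

bisector direction at 83.0318° = (0.121318,0.992614)
center distance |VC| = r/sin(θ/2) = 18.116750/sin(47.3530°) = 24.630490
C = V + |VC|·bis = (-22.8378,23.8497)
T_A = V + ((C−V)·d_A)·d_A = V + 16.6867·d_A = (-12.2714,9.1335)
T_B = V + ((C−V)·d_B)·d_B = V + 16.6867·d_B = (-36.6375,12.1116)
sweep = 180° − θ = 85.2940°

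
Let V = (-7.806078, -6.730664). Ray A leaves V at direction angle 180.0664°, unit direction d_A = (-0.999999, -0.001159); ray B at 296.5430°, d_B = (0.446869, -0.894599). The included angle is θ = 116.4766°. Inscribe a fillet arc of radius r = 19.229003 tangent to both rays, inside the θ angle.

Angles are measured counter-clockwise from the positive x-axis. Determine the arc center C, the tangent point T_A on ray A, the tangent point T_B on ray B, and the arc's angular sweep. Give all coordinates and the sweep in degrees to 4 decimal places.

bisector direction at 238.3047° = (-0.525402,-0.850854)
center distance |VC| = r/sin(θ/2) = 19.229003/sin(58.2383°) = 22.615844
C = V + |VC|·bis = (-19.6885,-25.9735)
T_A = V + ((C−V)·d_A)·d_A = V + 11.9047·d_A = (-19.7108,-6.7445)
T_B = V + ((C−V)·d_B)·d_B = V + 11.9047·d_B = (-2.4862,-17.3806)
sweep = 180° − θ = 63.5234°

center=(-19.6885,-25.9735) T_A=(-19.7108,-6.7445) T_B=(-2.4862,-17.3806) sweep=63.5234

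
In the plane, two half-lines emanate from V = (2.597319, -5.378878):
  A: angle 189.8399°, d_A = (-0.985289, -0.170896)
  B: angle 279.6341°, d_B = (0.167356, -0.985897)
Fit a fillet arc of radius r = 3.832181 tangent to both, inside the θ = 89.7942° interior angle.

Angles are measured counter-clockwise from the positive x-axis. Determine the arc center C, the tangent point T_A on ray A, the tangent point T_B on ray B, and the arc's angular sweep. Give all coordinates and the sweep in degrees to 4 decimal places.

bisector direction at 234.7370° = (-0.577330,-0.816511)
center distance |VC| = r/sin(θ/2) = 3.832181/sin(44.8971°) = 5.429282
C = V + |VC|·bis = (-0.5372,-9.8119)
T_A = V + ((C−V)·d_A)·d_A = V + 3.8460·d_A = (-1.1921,-6.0361)
T_B = V + ((C−V)·d_B)·d_B = V + 3.8460·d_B = (3.2410,-9.1706)
sweep = 180° − θ = 90.2058°

center=(-0.5372,-9.8119) T_A=(-1.1921,-6.0361) T_B=(3.2410,-9.1706) sweep=90.2058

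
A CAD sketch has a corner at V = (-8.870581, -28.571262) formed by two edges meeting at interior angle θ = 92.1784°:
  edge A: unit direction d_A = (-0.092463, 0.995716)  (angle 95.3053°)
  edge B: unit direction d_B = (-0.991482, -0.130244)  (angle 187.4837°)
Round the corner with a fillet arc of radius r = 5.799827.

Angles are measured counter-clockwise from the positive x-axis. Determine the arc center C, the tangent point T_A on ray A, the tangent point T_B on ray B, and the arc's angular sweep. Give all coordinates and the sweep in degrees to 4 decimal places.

center=(-15.1618,-23.5480) T_A=(-9.3868,-23.0118) T_B=(-14.4064,-29.2985) sweep=87.8216

bisector direction at 141.3945° = (-0.781461,0.623955)
center distance |VC| = r/sin(θ/2) = 5.799827/sin(46.0892°) = 8.050615
C = V + |VC|·bis = (-15.1618,-23.5480)
T_A = V + ((C−V)·d_A)·d_A = V + 5.5834·d_A = (-9.3868,-23.0118)
T_B = V + ((C−V)·d_B)·d_B = V + 5.5834·d_B = (-14.4064,-29.2985)
sweep = 180° − θ = 87.8216°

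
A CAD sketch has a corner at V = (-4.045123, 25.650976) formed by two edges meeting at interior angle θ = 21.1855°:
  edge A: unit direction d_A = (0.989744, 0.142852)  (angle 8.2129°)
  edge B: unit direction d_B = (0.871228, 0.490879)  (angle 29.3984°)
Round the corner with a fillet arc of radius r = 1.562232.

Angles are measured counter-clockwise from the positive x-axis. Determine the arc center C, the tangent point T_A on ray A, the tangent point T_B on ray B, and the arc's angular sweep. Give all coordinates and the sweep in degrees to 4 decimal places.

center=(3.9996,28.3905) T_A=(4.2228,26.8443) T_B=(3.2327,29.7516) sweep=158.8145

bisector direction at 18.8056° = (0.946617,0.322359)
center distance |VC| = r/sin(θ/2) = 1.562232/sin(10.5928°) = 8.498383
C = V + |VC|·bis = (3.9996,28.3905)
T_A = V + ((C−V)·d_A)·d_A = V + 8.3536·d_A = (4.2228,26.8443)
T_B = V + ((C−V)·d_B)·d_B = V + 8.3536·d_B = (3.2327,29.7516)
sweep = 180° − θ = 158.8145°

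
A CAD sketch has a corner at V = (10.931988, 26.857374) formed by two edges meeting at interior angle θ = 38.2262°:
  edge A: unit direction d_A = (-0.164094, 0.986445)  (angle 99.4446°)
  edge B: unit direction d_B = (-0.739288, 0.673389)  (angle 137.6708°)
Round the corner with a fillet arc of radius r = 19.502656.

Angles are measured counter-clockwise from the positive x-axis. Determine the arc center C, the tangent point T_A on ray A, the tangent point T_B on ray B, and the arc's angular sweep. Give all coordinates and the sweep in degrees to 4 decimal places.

bisector direction at 118.5577° = (-0.478044,0.878336)
center distance |VC| = r/sin(θ/2) = 19.502656/sin(19.1131°) = 59.562109
C = V + |VC|·bis = (-17.5413,79.1729)
T_A = V + ((C−V)·d_A)·d_A = V + 56.2787·d_A = (1.6970,82.3732)
T_B = V + ((C−V)·d_B)·d_B = V + 56.2787·d_B = (-30.6742,64.7548)
sweep = 180° − θ = 141.7738°

center=(-17.5413,79.1729) T_A=(1.6970,82.3732) T_B=(-30.6742,64.7548) sweep=141.7738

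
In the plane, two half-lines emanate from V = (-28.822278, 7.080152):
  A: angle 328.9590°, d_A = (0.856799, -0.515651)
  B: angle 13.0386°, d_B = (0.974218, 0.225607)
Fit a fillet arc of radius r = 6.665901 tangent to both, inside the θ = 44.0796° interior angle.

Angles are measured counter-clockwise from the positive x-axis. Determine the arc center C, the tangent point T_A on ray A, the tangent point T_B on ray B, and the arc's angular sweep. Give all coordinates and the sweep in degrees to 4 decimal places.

center=(-11.2772,4.3009) T_A=(-14.7145,-1.4104) T_B=(-12.7810,10.7949) sweep=135.9204

bisector direction at 350.9988° = (0.987685,-0.156455)
center distance |VC| = r/sin(θ/2) = 6.665901/sin(22.0398°) = 17.763867
C = V + |VC|·bis = (-11.2772,4.3009)
T_A = V + ((C−V)·d_A)·d_A = V + 16.4657·d_A = (-14.7145,-1.4104)
T_B = V + ((C−V)·d_B)·d_B = V + 16.4657·d_B = (-12.7810,10.7949)
sweep = 180° − θ = 135.9204°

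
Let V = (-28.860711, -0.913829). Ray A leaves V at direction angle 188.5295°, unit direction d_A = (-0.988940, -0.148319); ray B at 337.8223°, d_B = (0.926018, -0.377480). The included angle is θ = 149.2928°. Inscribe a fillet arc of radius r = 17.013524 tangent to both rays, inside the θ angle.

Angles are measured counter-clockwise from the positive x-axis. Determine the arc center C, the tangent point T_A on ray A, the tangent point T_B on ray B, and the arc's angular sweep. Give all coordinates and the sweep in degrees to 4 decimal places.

center=(-30.9571,-18.4320) T_A=(-33.4805,-1.6067) T_B=(-24.5348,-2.6772) sweep=30.7072

bisector direction at 263.1759° = (-0.118822,-0.992916)
center distance |VC| = r/sin(θ/2) = 17.013524/sin(74.6464°) = 17.643208
C = V + |VC|·bis = (-30.9571,-18.4320)
T_A = V + ((C−V)·d_A)·d_A = V + 4.6715·d_A = (-33.4805,-1.6067)
T_B = V + ((C−V)·d_B)·d_B = V + 4.6715·d_B = (-24.5348,-2.6772)
sweep = 180° − θ = 30.7072°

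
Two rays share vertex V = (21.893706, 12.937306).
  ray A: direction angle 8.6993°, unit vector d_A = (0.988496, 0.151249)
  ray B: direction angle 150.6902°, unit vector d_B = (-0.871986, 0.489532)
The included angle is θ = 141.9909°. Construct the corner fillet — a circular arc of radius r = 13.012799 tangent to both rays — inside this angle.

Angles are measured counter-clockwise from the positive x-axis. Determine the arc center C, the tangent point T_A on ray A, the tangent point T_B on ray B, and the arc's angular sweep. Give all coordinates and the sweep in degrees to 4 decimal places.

center=(24.3558,26.4783) T_A=(26.3240,13.6152) T_B=(17.9856,15.1313) sweep=38.0091

bisector direction at 79.6948° = (0.178892,0.983869)
center distance |VC| = r/sin(θ/2) = 13.012799/sin(70.9955°) = 13.762982
C = V + |VC|·bis = (24.3558,26.4783)
T_A = V + ((C−V)·d_A)·d_A = V + 4.4818·d_A = (26.3240,13.6152)
T_B = V + ((C−V)·d_B)·d_B = V + 4.4818·d_B = (17.9856,15.1313)
sweep = 180° − θ = 38.0091°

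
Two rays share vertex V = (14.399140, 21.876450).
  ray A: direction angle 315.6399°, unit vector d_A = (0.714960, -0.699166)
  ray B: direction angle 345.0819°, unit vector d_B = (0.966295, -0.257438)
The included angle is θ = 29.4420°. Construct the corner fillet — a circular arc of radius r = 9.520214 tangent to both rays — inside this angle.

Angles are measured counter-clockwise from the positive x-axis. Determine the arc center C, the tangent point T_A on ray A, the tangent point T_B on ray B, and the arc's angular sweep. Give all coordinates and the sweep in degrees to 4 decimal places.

bisector direction at 330.3609° = (0.869158,-0.494535)
center distance |VC| = r/sin(θ/2) = 9.520214/sin(14.7210°) = 37.464571
C = V + |VC|·bis = (46.9618,3.3489)
T_A = V + ((C−V)·d_A)·d_A = V + 36.2348·d_A = (40.3056,-3.4577)
T_B = V + ((C−V)·d_B)·d_B = V + 36.2348·d_B = (49.4126,12.5482)
sweep = 180° − θ = 150.5580°

center=(46.9618,3.3489) T_A=(40.3056,-3.4577) T_B=(49.4126,12.5482) sweep=150.5580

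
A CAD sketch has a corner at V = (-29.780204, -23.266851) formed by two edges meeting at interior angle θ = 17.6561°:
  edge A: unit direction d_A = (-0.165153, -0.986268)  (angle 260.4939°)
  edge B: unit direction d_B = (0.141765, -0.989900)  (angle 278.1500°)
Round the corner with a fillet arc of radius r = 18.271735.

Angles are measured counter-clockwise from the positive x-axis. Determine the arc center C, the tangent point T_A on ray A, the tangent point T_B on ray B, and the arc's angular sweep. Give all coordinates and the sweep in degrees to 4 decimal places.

bisector direction at 269.3219° = (-0.011834,-0.999930)
center distance |VC| = r/sin(θ/2) = 18.271735/sin(8.8280°) = 119.057668
C = V + |VC|·bis = (-31.1891,-142.3162)
T_A = V + ((C−V)·d_A)·d_A = V + 117.6472·d_A = (-49.2100,-139.2986)
T_B = V + ((C−V)·d_B)·d_B = V + 117.6472·d_B = (-13.1019,-139.7259)
sweep = 180° − θ = 162.3439°

center=(-31.1891,-142.3162) T_A=(-49.2100,-139.2986) T_B=(-13.1019,-139.7259) sweep=162.3439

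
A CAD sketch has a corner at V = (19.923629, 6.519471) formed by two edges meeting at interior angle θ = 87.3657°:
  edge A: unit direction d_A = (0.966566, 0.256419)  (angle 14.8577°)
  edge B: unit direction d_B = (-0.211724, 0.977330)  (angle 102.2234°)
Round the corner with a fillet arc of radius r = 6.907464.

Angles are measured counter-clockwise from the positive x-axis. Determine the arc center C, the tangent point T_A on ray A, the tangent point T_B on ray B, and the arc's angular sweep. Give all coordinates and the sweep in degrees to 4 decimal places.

center=(25.1432,15.0506) T_A=(26.9144,8.3740) T_B=(18.3923,13.5881) sweep=92.6343

bisector direction at 58.5406° = (0.521895,0.853010)
center distance |VC| = r/sin(θ/2) = 6.907464/sin(43.6829°) = 10.001164
C = V + |VC|·bis = (25.1432,15.0506)
T_A = V + ((C−V)·d_A)·d_A = V + 7.2326·d_A = (26.9144,8.3740)
T_B = V + ((C−V)·d_B)·d_B = V + 7.2326·d_B = (18.3923,13.5881)
sweep = 180° − θ = 92.6343°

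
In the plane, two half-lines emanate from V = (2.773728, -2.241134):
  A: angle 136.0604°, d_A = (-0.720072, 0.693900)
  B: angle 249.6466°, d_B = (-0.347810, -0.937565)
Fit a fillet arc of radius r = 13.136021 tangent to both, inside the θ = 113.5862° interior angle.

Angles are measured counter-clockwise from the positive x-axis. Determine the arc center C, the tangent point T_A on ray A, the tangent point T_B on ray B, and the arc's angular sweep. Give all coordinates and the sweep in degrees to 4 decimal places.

center=(-12.5327,-5.7337) T_A=(-3.4176,3.7252) T_B=(-0.2168,-10.3025) sweep=66.4138

bisector direction at 192.8535° = (-0.974942,-0.222459)
center distance |VC| = r/sin(θ/2) = 13.136021/sin(56.7931°) = 15.699829
C = V + |VC|·bis = (-12.5327,-5.7337)
T_A = V + ((C−V)·d_A)·d_A = V + 8.5982·d_A = (-3.4176,3.7252)
T_B = V + ((C−V)·d_B)·d_B = V + 8.5982·d_B = (-0.2168,-10.3025)
sweep = 180° − θ = 66.4138°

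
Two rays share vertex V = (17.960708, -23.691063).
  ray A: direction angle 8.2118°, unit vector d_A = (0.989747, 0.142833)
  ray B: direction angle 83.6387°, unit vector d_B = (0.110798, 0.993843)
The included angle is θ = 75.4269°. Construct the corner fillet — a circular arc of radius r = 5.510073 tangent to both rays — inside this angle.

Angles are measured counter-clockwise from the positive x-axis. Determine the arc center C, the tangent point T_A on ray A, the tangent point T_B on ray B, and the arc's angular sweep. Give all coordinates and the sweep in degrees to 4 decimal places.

center=(24.2264,-17.2197) T_A=(25.0134,-22.6733) T_B=(18.7502,-16.6092) sweep=104.5731

bisector direction at 45.9253° = (0.695596,0.718433)
center distance |VC| = r/sin(θ/2) = 5.510073/sin(37.7135°) = 9.007615
C = V + |VC|·bis = (24.2264,-17.2197)
T_A = V + ((C−V)·d_A)·d_A = V + 7.1257·d_A = (25.0134,-22.6733)
T_B = V + ((C−V)·d_B)·d_B = V + 7.1257·d_B = (18.7502,-16.6092)
sweep = 180° − θ = 104.5731°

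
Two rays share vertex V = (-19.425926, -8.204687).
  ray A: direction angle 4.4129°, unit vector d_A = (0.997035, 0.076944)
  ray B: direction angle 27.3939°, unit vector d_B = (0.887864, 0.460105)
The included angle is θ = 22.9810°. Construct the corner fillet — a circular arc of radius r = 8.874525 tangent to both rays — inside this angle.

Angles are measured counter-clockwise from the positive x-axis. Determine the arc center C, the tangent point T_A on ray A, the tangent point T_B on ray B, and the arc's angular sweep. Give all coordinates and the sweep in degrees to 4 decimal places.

bisector direction at 15.9034° = (0.961725,0.274016)
center distance |VC| = r/sin(θ/2) = 8.874525/sin(11.4905°) = 44.549609
C = V + |VC|·bis = (23.4185,4.0026)
T_A = V + ((C−V)·d_A)·d_A = V + 43.6567·d_A = (24.1014,-4.8456)
T_B = V + ((C−V)·d_B)·d_B = V + 43.6567·d_B = (19.3353,11.8820)
sweep = 180° − θ = 157.0190°

center=(23.4185,4.0026) T_A=(24.1014,-4.8456) T_B=(19.3353,11.8820) sweep=157.0190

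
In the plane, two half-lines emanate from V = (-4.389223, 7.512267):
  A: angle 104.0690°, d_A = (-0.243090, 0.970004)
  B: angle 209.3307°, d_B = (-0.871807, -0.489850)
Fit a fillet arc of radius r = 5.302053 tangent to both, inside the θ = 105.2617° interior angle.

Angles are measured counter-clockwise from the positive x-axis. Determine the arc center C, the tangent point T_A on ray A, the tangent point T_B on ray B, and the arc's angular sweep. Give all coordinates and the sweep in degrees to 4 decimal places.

center=(-10.5166,10.1511) T_A=(-5.3735,11.4400) T_B=(-7.9193,5.5288) sweep=74.7383

bisector direction at 156.6999° = (-0.918445,0.395548)
center distance |VC| = r/sin(θ/2) = 5.302053/sin(52.6309°) = 6.671418
C = V + |VC|·bis = (-10.5166,10.1511)
T_A = V + ((C−V)·d_A)·d_A = V + 4.0492·d_A = (-5.3735,11.4400)
T_B = V + ((C−V)·d_B)·d_B = V + 4.0492·d_B = (-7.9193,5.5288)
sweep = 180° − θ = 74.7383°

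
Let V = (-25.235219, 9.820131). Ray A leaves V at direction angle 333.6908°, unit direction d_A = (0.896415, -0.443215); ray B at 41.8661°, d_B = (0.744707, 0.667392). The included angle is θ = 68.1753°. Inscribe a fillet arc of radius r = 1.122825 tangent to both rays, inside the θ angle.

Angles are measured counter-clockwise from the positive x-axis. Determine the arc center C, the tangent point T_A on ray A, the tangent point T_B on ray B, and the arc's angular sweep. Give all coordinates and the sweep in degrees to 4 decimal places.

center=(-23.2503,10.0913) T_A=(-23.7479,9.0848) T_B=(-23.9996,10.9275) sweep=111.8247

bisector direction at 7.7785° = (0.990799,0.135343)
center distance |VC| = r/sin(θ/2) = 1.122825/sin(34.0876°) = 2.003397
C = V + |VC|·bis = (-23.2503,10.0913)
T_A = V + ((C−V)·d_A)·d_A = V + 1.6592·d_A = (-23.7479,9.0848)
T_B = V + ((C−V)·d_B)·d_B = V + 1.6592·d_B = (-23.9996,10.9275)
sweep = 180° − θ = 111.8247°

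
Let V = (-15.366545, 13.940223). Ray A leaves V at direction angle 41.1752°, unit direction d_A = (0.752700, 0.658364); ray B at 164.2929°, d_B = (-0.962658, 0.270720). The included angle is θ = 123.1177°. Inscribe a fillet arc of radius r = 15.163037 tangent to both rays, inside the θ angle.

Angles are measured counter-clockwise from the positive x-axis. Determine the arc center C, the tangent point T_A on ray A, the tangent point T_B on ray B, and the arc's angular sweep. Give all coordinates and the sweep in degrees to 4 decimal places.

bisector direction at 102.7340° = (-0.220426,0.975404)
center distance |VC| = r/sin(θ/2) = 15.163037/sin(61.5588°) = 17.244309
C = V + |VC|·bis = (-19.1676,30.7604)
T_A = V + ((C−V)·d_A)·d_A = V + 8.2127·d_A = (-9.1848,19.3472)
T_B = V + ((C−V)·d_B)·d_B = V + 8.2127·d_B = (-23.2726,16.1636)
sweep = 180° − θ = 56.8823°

center=(-19.1676,30.7604) T_A=(-9.1848,19.3472) T_B=(-23.2726,16.1636) sweep=56.8823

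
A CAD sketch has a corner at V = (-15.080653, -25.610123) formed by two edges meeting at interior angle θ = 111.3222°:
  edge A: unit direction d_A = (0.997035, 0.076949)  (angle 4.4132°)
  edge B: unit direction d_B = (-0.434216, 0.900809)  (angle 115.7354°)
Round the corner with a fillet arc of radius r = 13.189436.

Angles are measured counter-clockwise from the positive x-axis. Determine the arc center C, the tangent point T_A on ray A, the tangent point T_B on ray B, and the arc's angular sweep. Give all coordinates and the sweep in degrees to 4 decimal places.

bisector direction at 60.0743° = (0.498877,0.866673)
center distance |VC| = r/sin(θ/2) = 13.189436/sin(55.6611°) = 15.973342
C = V + |VC|·bis = (-7.1119,-11.7665)
T_A = V + ((C−V)·d_A)·d_A = V + 9.0104·d_A = (-6.0970,-24.9168)
T_B = V + ((C−V)·d_B)·d_B = V + 9.0104·d_B = (-18.9931,-17.4935)
sweep = 180° − θ = 68.6778°

center=(-7.1119,-11.7665) T_A=(-6.0970,-24.9168) T_B=(-18.9931,-17.4935) sweep=68.6778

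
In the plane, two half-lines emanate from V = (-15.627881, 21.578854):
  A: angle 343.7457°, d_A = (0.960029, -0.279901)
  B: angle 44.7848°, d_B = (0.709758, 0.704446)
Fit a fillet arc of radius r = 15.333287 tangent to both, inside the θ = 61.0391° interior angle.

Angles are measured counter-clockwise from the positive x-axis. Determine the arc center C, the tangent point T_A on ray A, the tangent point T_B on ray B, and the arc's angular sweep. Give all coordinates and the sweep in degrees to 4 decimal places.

center=(13.6347,29.0189) T_A=(9.3429,14.2985) T_B=(2.8332,39.9018) sweep=118.9609

bisector direction at 14.2652° = (0.969165,0.246411)
center distance |VC| = r/sin(θ/2) = 15.333287/sin(30.5195°) = 30.193601
C = V + |VC|·bis = (13.6347,29.0189)
T_A = V + ((C−V)·d_A)·d_A = V + 26.0105·d_A = (9.3429,14.2985)
T_B = V + ((C−V)·d_B)·d_B = V + 26.0105·d_B = (2.8332,39.9018)
sweep = 180° − θ = 118.9609°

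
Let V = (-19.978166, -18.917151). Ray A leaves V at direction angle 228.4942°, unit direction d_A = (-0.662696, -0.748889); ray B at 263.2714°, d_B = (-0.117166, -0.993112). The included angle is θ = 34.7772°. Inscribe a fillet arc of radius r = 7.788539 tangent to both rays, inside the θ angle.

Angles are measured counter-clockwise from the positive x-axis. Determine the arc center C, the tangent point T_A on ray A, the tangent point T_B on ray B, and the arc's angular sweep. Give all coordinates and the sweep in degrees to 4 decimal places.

center=(-30.6271,-42.7039) T_A=(-36.4598,-37.5425) T_B=(-22.8922,-43.6164) sweep=145.2228

bisector direction at 245.8828° = (-0.408604,-0.912712)
center distance |VC| = r/sin(θ/2) = 7.788539/sin(17.3886°) = 26.061619
C = V + |VC|·bis = (-30.6271,-42.7039)
T_A = V + ((C−V)·d_A)·d_A = V + 24.8706·d_A = (-36.4598,-37.5425)
T_B = V + ((C−V)·d_B)·d_B = V + 24.8706·d_B = (-22.8922,-43.6164)
sweep = 180° − θ = 145.2228°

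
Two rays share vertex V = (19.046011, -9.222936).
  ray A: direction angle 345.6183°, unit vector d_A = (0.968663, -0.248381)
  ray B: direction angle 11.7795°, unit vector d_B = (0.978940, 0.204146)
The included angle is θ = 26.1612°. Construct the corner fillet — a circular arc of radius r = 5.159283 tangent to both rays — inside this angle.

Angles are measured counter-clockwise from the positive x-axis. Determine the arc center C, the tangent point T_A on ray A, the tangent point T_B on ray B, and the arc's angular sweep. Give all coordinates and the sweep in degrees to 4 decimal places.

center=(41.8364,-9.7406) T_A=(40.5549,-14.7382) T_B=(40.7831,-4.6899) sweep=153.8388

bisector direction at 358.6989° = (0.999742,-0.022707)
center distance |VC| = r/sin(θ/2) = 5.159283/sin(13.0806°) = 22.796255
C = V + |VC|·bis = (41.8364,-9.7406)
T_A = V + ((C−V)·d_A)·d_A = V + 22.2048·d_A = (40.5549,-14.7382)
T_B = V + ((C−V)·d_B)·d_B = V + 22.2048·d_B = (40.7831,-4.6899)
sweep = 180° − θ = 153.8388°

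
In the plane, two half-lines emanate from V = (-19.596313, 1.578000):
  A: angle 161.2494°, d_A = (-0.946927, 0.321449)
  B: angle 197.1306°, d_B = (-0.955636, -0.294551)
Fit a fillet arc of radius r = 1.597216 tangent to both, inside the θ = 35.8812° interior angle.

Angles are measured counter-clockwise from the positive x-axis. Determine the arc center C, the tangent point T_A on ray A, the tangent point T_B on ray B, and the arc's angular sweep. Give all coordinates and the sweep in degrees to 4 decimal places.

bisector direction at 179.1900° = (-0.999900,0.014137)
center distance |VC| = r/sin(θ/2) = 1.597216/sin(17.9406°) = 5.185247
C = V + |VC|·bis = (-24.7810,1.6513)
T_A = V + ((C−V)·d_A)·d_A = V + 4.9331·d_A = (-24.2676,3.1637)
T_B = V + ((C−V)·d_B)·d_B = V + 4.9331·d_B = (-24.3106,0.1249)
sweep = 180° − θ = 144.1188°

center=(-24.7810,1.6513) T_A=(-24.2676,3.1637) T_B=(-24.3106,0.1249) sweep=144.1188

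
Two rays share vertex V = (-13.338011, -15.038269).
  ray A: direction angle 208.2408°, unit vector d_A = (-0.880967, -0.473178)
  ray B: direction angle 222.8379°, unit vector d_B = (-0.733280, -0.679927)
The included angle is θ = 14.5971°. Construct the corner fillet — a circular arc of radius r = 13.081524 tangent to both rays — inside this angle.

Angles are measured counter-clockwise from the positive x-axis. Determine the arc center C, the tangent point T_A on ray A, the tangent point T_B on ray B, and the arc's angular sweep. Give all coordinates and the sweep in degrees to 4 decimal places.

bisector direction at 215.5394° = (-0.813717,-0.581262)
center distance |VC| = r/sin(θ/2) = 13.081524/sin(7.2985°) = 102.972094
C = V + |VC|·bis = (-97.1281,-74.8920)
T_A = V + ((C−V)·d_A)·d_A = V + 102.1378·d_A = (-103.3180,-63.3676)
T_B = V + ((C−V)·d_B)·d_B = V + 102.1378·d_B = (-88.2336,-84.4845)
sweep = 180° − θ = 165.4029°

center=(-97.1281,-74.8920) T_A=(-103.3180,-63.3676) T_B=(-88.2336,-84.4845) sweep=165.4029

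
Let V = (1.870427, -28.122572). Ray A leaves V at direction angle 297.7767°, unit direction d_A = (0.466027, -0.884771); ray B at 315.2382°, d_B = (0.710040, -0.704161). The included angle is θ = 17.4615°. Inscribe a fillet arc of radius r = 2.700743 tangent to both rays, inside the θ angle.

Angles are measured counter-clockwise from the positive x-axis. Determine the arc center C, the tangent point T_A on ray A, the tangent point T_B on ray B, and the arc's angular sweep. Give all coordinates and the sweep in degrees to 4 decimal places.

center=(12.4557,-42.4238) T_A=(10.0661,-43.6824) T_B=(14.3574,-40.5062) sweep=162.5385

bisector direction at 306.5075° = (0.594927,-0.803780)
center distance |VC| = r/sin(θ/2) = 2.700743/sin(8.7308°) = 17.792474
C = V + |VC|·bis = (12.4557,-42.4238)
T_A = V + ((C−V)·d_A)·d_A = V + 17.5863·d_A = (10.0661,-43.6824)
T_B = V + ((C−V)·d_B)·d_B = V + 17.5863·d_B = (14.3574,-40.5062)
sweep = 180° − θ = 162.5385°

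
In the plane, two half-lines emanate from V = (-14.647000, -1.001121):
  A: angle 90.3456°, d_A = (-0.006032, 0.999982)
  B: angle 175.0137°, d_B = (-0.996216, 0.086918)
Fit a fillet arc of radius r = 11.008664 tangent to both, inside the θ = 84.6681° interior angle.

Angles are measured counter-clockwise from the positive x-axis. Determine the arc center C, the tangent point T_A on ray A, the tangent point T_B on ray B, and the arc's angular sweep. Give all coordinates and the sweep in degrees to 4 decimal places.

center=(-25.7284,11.0162) T_A=(-14.7199,11.0826) T_B=(-26.6852,0.0492) sweep=95.3319

bisector direction at 132.6797° = (-0.677899,0.735155)
center distance |VC| = r/sin(θ/2) = 11.008664/sin(42.3340°) = 16.346621
C = V + |VC|·bis = (-25.7284,11.0162)
T_A = V + ((C−V)·d_A)·d_A = V + 12.0839·d_A = (-14.7199,11.0826)
T_B = V + ((C−V)·d_B)·d_B = V + 12.0839·d_B = (-26.6852,0.0492)
sweep = 180° − θ = 95.3319°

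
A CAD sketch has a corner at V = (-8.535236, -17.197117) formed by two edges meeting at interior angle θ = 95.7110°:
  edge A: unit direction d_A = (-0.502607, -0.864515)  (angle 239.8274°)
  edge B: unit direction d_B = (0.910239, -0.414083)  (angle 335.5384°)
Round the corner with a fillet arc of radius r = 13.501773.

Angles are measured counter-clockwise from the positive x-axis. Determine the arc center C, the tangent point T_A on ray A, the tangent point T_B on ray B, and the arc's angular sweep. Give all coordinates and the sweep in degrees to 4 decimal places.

bisector direction at 287.6829° = (0.303749,-0.952752)
center distance |VC| = r/sin(θ/2) = 13.501773/sin(47.8555°) = 18.209837
C = V + |VC|·bis = (-3.0040,-34.5466)
T_A = V + ((C−V)·d_A)·d_A = V + 12.2188·d_A = (-14.6765,-27.7605)
T_B = V + ((C−V)·d_B)·d_B = V + 12.2188·d_B = (2.5868,-22.2567)
sweep = 180° − θ = 84.2890°

center=(-3.0040,-34.5466) T_A=(-14.6765,-27.7605) T_B=(2.5868,-22.2567) sweep=84.2890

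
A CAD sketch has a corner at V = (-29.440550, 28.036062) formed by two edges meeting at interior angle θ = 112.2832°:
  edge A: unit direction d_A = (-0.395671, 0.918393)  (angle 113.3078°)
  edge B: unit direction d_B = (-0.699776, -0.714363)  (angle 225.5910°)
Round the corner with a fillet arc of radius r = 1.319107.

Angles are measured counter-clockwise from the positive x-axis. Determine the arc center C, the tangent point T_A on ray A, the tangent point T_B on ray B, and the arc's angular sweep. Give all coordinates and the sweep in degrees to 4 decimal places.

center=(-31.0022,28.3269) T_A=(-29.7907,28.8489) T_B=(-30.0599,27.4038) sweep=67.7168

bisector direction at 169.4494° = (-0.983094,0.183104)
center distance |VC| = r/sin(θ/2) = 1.319107/sin(56.1416°) = 1.588487
C = V + |VC|·bis = (-31.0022,28.3269)
T_A = V + ((C−V)·d_A)·d_A = V + 0.8850·d_A = (-29.7907,28.8489)
T_B = V + ((C−V)·d_B)·d_B = V + 0.8850·d_B = (-30.0599,27.4038)
sweep = 180° − θ = 67.7168°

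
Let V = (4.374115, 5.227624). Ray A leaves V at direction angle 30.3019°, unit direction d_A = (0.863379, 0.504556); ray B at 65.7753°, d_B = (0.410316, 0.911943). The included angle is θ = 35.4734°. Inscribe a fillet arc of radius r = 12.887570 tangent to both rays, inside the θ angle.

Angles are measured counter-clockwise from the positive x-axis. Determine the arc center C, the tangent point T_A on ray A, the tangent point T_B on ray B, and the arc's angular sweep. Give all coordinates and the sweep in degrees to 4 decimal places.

bisector direction at 48.0386° = (0.668630,0.743595)
center distance |VC| = r/sin(θ/2) = 12.887570/sin(17.7367°) = 42.303815
C = V + |VC|·bis = (32.6597,36.6845)
T_A = V + ((C−V)·d_A)·d_A = V + 40.2930·d_A = (39.1622,25.5577)
T_B = V + ((C−V)·d_B)·d_B = V + 40.2930·d_B = (20.9070,41.9725)
sweep = 180° − θ = 144.5266°

center=(32.6597,36.6845) T_A=(39.1622,25.5577) T_B=(20.9070,41.9725) sweep=144.5266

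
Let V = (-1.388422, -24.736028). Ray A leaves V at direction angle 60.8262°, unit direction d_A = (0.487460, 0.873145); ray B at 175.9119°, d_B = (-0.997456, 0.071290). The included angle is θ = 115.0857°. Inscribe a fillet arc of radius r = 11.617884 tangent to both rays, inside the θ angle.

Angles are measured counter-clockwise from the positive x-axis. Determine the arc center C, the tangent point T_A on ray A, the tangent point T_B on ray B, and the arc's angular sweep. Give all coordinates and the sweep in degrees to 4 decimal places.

bisector direction at 118.3691° = (-0.475149,0.879905)
center distance |VC| = r/sin(θ/2) = 11.617884/sin(57.5429°) = 13.768642
C = V + |VC|·bis = (-7.9306,-12.6209)
T_A = V + ((C−V)·d_A)·d_A = V + 7.3892·d_A = (2.2135,-18.2842)
T_B = V + ((C−V)·d_B)·d_B = V + 7.3892·d_B = (-8.7588,-24.2092)
sweep = 180° − θ = 64.9143°

center=(-7.9306,-12.6209) T_A=(2.2135,-18.2842) T_B=(-8.7588,-24.2092) sweep=64.9143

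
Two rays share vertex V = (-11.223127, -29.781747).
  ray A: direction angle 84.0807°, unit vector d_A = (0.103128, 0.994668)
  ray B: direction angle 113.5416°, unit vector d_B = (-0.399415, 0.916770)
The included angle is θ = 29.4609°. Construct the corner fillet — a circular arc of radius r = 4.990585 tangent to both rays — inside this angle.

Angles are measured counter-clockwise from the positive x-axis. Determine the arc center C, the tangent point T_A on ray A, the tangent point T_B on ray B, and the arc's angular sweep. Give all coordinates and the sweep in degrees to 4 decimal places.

center=(-14.2295,-10.3864) T_A=(-9.2656,-10.9011) T_B=(-18.8048,-12.3797) sweep=150.5391

bisector direction at 98.8111° = (-0.153178,0.988199)
center distance |VC| = r/sin(θ/2) = 4.990585/sin(14.7304°) = 19.626957
C = V + |VC|·bis = (-14.2295,-10.3864)
T_A = V + ((C−V)·d_A)·d_A = V + 18.9819·d_A = (-9.2656,-10.9011)
T_B = V + ((C−V)·d_B)·d_B = V + 18.9819·d_B = (-18.8048,-12.3797)
sweep = 180° − θ = 150.5391°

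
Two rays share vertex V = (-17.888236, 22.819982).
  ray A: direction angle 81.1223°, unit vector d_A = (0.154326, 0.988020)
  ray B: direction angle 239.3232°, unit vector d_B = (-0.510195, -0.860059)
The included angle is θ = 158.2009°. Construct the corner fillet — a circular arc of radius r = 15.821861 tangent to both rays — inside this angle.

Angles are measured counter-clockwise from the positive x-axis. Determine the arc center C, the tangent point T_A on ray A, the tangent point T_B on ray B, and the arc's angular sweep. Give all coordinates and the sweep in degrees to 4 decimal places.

bisector direction at 160.2227° = (-0.941015,0.338364)
center distance |VC| = r/sin(θ/2) = 15.821861/sin(79.1004°) = 16.112528
C = V + |VC|·bis = (-33.0504,28.2719)
T_A = V + ((C−V)·d_A)·d_A = V + 3.0467·d_A = (-17.4181,25.8302)
T_B = V + ((C−V)·d_B)·d_B = V + 3.0467·d_B = (-19.4426,20.1997)
sweep = 180° − θ = 21.7991°

center=(-33.0504,28.2719) T_A=(-17.4181,25.8302) T_B=(-19.4426,20.1997) sweep=21.7991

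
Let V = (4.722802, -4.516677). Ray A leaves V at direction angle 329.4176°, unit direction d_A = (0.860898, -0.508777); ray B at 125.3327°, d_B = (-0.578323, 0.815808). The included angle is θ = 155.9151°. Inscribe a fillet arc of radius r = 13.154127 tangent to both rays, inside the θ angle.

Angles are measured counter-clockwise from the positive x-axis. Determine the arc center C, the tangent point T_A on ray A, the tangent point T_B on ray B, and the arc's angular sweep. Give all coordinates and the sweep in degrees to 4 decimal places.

center=(13.8312,5.3800) T_A=(7.1386,-5.9444) T_B=(3.0999,-2.2274) sweep=24.0849

bisector direction at 47.3752° = (0.677195,0.735803)
center distance |VC| = r/sin(θ/2) = 13.154127/sin(77.9575°) = 13.450120
C = V + |VC|·bis = (13.8312,5.3800)
T_A = V + ((C−V)·d_A)·d_A = V + 2.8062·d_A = (7.1386,-5.9444)
T_B = V + ((C−V)·d_B)·d_B = V + 2.8062·d_B = (3.0999,-2.2274)
sweep = 180° − θ = 24.0849°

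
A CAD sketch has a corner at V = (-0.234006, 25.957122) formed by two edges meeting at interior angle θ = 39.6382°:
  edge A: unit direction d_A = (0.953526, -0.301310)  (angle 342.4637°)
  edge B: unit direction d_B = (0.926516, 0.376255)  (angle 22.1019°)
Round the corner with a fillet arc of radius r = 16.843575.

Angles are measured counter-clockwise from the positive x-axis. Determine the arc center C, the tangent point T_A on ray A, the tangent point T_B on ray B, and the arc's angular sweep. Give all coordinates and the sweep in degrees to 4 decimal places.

bisector direction at 2.2828° = (0.999206,0.039832)
center distance |VC| = r/sin(θ/2) = 16.843575/sin(19.8191°) = 49.678507
C = V + |VC|·bis = (49.4051,27.9359)
T_A = V + ((C−V)·d_A)·d_A = V + 46.7359·d_A = (44.3299,11.8751)
T_B = V + ((C−V)·d_B)·d_B = V + 46.7359·d_B = (43.0676,43.5418)
sweep = 180° − θ = 140.3618°

center=(49.4051,27.9359) T_A=(44.3299,11.8751) T_B=(43.0676,43.5418) sweep=140.3618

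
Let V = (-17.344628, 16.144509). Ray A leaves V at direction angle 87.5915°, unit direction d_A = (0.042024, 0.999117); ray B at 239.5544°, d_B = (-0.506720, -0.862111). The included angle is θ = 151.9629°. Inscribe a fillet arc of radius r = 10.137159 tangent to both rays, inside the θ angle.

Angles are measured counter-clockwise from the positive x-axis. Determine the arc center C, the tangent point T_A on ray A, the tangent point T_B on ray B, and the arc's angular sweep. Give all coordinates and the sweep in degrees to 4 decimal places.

center=(-27.3665,19.0992) T_A=(-17.2383,18.6732) T_B=(-18.6271,13.9625) sweep=28.0371

bisector direction at 163.5730° = (-0.959181,0.282794)
center distance |VC| = r/sin(θ/2) = 10.137159/sin(75.9814°) = 10.448338
C = V + |VC|·bis = (-27.3665,19.0992)
T_A = V + ((C−V)·d_A)·d_A = V + 2.5310·d_A = (-17.2383,18.6732)
T_B = V + ((C−V)·d_B)·d_B = V + 2.5310·d_B = (-18.6271,13.9625)
sweep = 180° − θ = 28.0371°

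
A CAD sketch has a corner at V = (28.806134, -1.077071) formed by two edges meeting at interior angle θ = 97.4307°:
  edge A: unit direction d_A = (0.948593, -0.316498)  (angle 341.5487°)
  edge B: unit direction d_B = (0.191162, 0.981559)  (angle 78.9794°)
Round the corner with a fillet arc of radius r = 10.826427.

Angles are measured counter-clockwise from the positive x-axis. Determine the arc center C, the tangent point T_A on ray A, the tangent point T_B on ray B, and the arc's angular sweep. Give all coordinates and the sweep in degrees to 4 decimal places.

center=(41.2501,6.1841) T_A=(37.8236,-4.0857) T_B=(30.6233,8.2537) sweep=82.5693

bisector direction at 30.2641° = (0.863712,0.503986)
center distance |VC| = r/sin(θ/2) = 10.826427/sin(48.7154°) = 14.407556
C = V + |VC|·bis = (41.2501,6.1841)
T_A = V + ((C−V)·d_A)·d_A = V + 9.5061·d_A = (37.8236,-4.0857)
T_B = V + ((C−V)·d_B)·d_B = V + 9.5061·d_B = (30.6233,8.2537)
sweep = 180° − θ = 82.5693°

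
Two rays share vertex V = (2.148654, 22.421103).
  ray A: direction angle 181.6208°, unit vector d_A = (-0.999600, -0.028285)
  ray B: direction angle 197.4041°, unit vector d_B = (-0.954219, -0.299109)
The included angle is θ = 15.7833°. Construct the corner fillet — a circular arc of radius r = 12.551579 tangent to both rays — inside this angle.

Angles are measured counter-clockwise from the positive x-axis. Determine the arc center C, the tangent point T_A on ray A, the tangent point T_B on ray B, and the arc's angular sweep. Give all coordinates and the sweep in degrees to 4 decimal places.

center=(-88.0114,7.3133) T_A=(-88.3664,19.8599) T_B=(-84.2571,-4.6636) sweep=164.2167

bisector direction at 189.5125° = (-0.986250,-0.165262)
center distance |VC| = r/sin(θ/2) = 12.551579/sin(7.8917°) = 91.417053
C = V + |VC|·bis = (-88.0114,7.3133)
T_A = V + ((C−V)·d_A)·d_A = V + 90.5513·d_A = (-88.3664,19.8599)
T_B = V + ((C−V)·d_B)·d_B = V + 90.5513·d_B = (-84.2571,-4.6636)
sweep = 180° − θ = 164.2167°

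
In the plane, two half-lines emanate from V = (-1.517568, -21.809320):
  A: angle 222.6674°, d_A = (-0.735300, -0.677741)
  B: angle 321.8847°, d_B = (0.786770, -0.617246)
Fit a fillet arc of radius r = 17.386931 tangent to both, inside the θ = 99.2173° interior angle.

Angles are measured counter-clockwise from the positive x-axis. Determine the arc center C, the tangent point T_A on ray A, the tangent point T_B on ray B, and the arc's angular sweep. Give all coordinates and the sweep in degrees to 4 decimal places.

bisector direction at 272.2760° = (0.039714,-0.999211)
center distance |VC| = r/sin(θ/2) = 17.386931/sin(49.6086°) = 22.828395
C = V + |VC|·bis = (-0.6110,-44.6197)
T_A = V + ((C−V)·d_A)·d_A = V + 14.7929·d_A = (-12.3948,-31.8351)
T_B = V + ((C−V)·d_B)·d_B = V + 14.7929·d_B = (10.1211,-30.9402)
sweep = 180° − θ = 80.7827°

center=(-0.6110,-44.6197) T_A=(-12.3948,-31.8351) T_B=(10.1211,-30.9402) sweep=80.7827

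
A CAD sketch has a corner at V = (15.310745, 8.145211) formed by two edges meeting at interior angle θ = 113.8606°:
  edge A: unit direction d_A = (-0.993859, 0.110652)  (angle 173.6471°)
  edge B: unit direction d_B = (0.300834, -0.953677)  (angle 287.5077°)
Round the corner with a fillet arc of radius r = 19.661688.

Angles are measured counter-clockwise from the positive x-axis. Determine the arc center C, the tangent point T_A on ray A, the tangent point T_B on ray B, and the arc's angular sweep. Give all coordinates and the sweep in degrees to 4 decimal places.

bisector direction at 230.5774° = (-0.635035,-0.772483)
center distance |VC| = r/sin(θ/2) = 19.661688/sin(56.9303°) = 23.462428
C = V + |VC|·bis = (0.4113,-9.9791)
T_A = V + ((C−V)·d_A)·d_A = V + 12.8025·d_A = (2.5869,9.5618)
T_B = V + ((C−V)·d_B)·d_B = V + 12.8025·d_B = (19.1622,-4.0642)
sweep = 180° − θ = 66.1394°

center=(0.4113,-9.9791) T_A=(2.5869,9.5618) T_B=(19.1622,-4.0642) sweep=66.1394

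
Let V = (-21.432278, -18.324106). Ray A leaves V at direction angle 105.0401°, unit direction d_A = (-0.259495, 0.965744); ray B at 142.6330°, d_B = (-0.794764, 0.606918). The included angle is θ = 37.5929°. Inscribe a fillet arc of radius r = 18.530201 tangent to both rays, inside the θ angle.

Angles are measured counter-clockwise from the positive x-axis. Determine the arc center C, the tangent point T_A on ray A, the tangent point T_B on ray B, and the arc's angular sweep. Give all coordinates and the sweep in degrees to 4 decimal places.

bisector direction at 123.8366° = (-0.556826,0.830629)
center distance |VC| = r/sin(θ/2) = 18.530201/sin(18.7965°) = 57.510230
C = V + |VC|·bis = (-53.4554,29.4456)
T_A = V + ((C−V)·d_A)·d_A = V + 54.4432·d_A = (-35.5600,34.2541)
T_B = V + ((C−V)·d_B)·d_B = V + 54.4432·d_B = (-64.7018,14.7184)
sweep = 180° − θ = 142.4071°

center=(-53.4554,29.4456) T_A=(-35.5600,34.2541) T_B=(-64.7018,14.7184) sweep=142.4071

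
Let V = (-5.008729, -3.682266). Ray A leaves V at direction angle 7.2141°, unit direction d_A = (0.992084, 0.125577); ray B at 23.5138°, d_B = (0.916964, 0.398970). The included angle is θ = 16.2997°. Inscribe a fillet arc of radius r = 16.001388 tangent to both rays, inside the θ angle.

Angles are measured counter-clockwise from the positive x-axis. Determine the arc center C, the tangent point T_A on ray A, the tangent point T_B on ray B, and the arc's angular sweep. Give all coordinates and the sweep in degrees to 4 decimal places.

center=(103.8320,26.2238) T_A=(105.8414,10.3491) T_B=(97.4479,40.8965) sweep=163.7003

bisector direction at 15.3640° = (0.964262,0.264949)
center distance |VC| = r/sin(θ/2) = 16.001388/sin(8.1499°) = 112.874582
C = V + |VC|·bis = (103.8320,26.2238)
T_A = V + ((C−V)·d_A)·d_A = V + 111.7346·d_A = (105.8414,10.3491)
T_B = V + ((C−V)·d_B)·d_B = V + 111.7346·d_B = (97.4479,40.8965)
sweep = 180° − θ = 163.7003°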